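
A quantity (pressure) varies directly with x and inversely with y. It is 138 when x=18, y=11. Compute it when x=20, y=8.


z = k·x/y
Solve for k using the known point: k = z·y/x = 138×11/18 = 1518/18 ≈ 84.3333
Now evaluate at x=20, y=8:
z = k × 20 / 8 = (1518 × 20) / (18 × 8) = 30360/144
≈ 210.8333

210.8333


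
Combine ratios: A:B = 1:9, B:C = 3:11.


Match B: multiply A:B by 3 → 3:27
Multiply B:C by 9 → 27:99
Combined: 3:27:99
GCD = 3
= 1:9:33

1:9:33


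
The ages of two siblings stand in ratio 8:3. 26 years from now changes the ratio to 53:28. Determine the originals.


Let A = 8k, B = 3k.
(8k + 26) / (3k + 26) = 53/28
Cross-multiply: 28(8k + 26) = 53(3k + 26)
224k + 728 = 159k + 1378
224k - 159k = 1378 - 728
65k = 650
k = 650/65 = 10
A = 8×10 = 80, B = 3×10 = 30
= A = 80, B = 30

A = 80, B = 30


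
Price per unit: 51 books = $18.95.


Unit rate = total / quantity
= 18.95 / 51
= $0.37 per unit

$0.37 per unit


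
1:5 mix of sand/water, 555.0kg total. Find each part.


Total parts = 1 + 5 = 6
sand: 555.0 × 1/6 = 92.5kg
water: 555.0 × 5/6 = 462.5kg
= 92.5kg and 462.5kg

92.5kg and 462.5kg


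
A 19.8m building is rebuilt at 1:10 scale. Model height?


Model size = real / scale
= 19.8 / 10
= 1.9800 m

1.9800 m


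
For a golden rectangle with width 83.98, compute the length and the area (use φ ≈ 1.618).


φ = (1 + √5) / 2 ≈ 1.618
Length = width × φ = 83.98 × 1.618 = 135.87964
≈ 135.88
Area = width × length = 83.98 × 135.87964 = 11411.1721672 ≈ 11411.17
= Length: 135.88, Area: 11411.17

Length: 135.88, Area: 11411.17


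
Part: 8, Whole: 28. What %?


Percentage = (part / whole) × 100
= (8 / 28) × 100
≈ 28.57%

28.57%


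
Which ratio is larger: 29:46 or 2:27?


29/46 = 0.6304
2/27 = 0.0741
0.6304 > 0.0741, so 29:46 is greater
= 29:46

29:46


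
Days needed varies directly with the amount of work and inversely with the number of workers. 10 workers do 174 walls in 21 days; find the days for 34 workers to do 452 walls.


Days ∝ work / workers, so d₂ = d₁ × (m₁/m₂) × (w₂/w₁)
Workers factor (inverse): 10/34 ≈ 0.2941
Work factor (direct): 452/174 ≈ 2.5977
d₂ = 21 × 10/34 × 452/174 = (21 × 10 × 452) / (34 × 174) = 94920/5916
≈ 16.04 days

16.04 days


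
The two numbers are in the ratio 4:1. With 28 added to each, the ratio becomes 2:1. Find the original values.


Let A = 4k, B = 1k.
(4k + 28) / (1k + 28) = 2/1
Cross-multiply: 1(4k + 28) = 2(1k + 28)
4k + 28 = 2k + 56
4k - 2k = 56 - 28
2k = 28
k = 28/2 = 14
A = 4×14 = 56, B = 1×14 = 14
= A = 56, B = 14

A = 56, B = 14


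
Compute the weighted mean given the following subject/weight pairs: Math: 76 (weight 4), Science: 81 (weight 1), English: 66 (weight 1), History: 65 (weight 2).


Numerator = 76×4 + 81×1 + 66×1 + 65×2
= 304 + 81 + 66 + 130
= 581
Total weight = 8
Weighted avg = 581/8
= 72.63

72.63


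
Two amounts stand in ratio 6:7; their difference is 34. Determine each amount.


Let A = 6k, B = 7k.
7k - 6k = 34
1k = 34 → k = 34/1 = 34
A = 6×34 = 204, B = 7×34 = 238
= A = 204, B = 238

A = 204, B = 238


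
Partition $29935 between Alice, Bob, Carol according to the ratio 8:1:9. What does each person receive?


Total parts = 8 + 1 + 9 = 18
Alice: 29935 × 8/18 = 13304.44
Bob: 29935 × 1/18 = 1663.06
Carol: 29935 × 9/18 = 14967.50
= Alice: $13304.44, Bob: $1663.06, Carol: $14967.50

Alice: $13304.44, Bob: $1663.06, Carol: $14967.50


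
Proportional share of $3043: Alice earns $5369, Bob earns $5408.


Total income = 5369 + 5408 = $10777
Alice: $3043 × 5369/10777 = $1515.99
Bob: $3043 × 5408/10777 = $1527.01
= Alice: $1515.99, Bob: $1527.01

Alice: $1515.99, Bob: $1527.01


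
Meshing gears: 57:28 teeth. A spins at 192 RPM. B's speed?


Gear ratio = 57:28 = 57:28
RPM_B = RPM_A × (teeth_A / teeth_B)
= 192 × (57/28)
= 390.9 RPM

390.9 RPM


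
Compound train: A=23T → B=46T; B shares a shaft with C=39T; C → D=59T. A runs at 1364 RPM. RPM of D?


Stage 1: RPM_B = RPM_A × t_A/t_B = 1364 × 23/46 = 31372/46 = 682.00
B and C share a shaft → RPM_C = RPM_B
Stage 2: RPM_D = RPM_C × t_C/t_D = RPM_A × (t_A×t_C)/(t_B×t_D)
Overall ratio = (23×39)/(46×59) = 897/2714
RPM_D = 1364 × 897/2714 = 1223508/2714
≈ 450.81 RPM

450.81 RPM


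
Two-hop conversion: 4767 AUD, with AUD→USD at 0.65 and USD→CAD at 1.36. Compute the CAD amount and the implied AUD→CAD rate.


Step 1: 4767 AUD × 0.65 = 3098.55 USD
Step 2: 3098.55 USD × 1.36 = 4214.03 CAD
Implied rate AUD→CAD = 0.65 × 1.36 = 0.8840
= 4214.03 CAD; implied rate 0.8840 CAD/AUD

4214.03 CAD; implied rate 0.8840 CAD/AUD


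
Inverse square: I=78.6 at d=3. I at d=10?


I₁d₁² = I₂d₂²
I₂ = I₁ × (d₁/d₂)²
= 78.6 × (3/10)²
= 78.6 × 9/100
= 707.4/100
= 7.0740

7.0740


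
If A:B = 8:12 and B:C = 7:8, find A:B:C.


Match B: multiply A:B by 7 → 56:84
Multiply B:C by 12 → 84:96
Combined: 56:84:96
GCD = 4
= 14:21:24

14:21:24


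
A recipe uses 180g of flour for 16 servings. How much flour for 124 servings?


Direct proportion: y/x = constant
k = 180/16 = 11.2500
y₂ = k × 124 = 180 × 124 / 16 = 22320/16
= 1395.00

1395.00


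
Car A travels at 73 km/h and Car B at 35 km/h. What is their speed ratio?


Ratio = 73:35
GCD = 1
Simplified = 73:35
Time ratio (same distance) = 35:73
Speed ratio = 73:35

73:35


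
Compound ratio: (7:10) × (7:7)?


Compound ratio = (7×7) : (10×7)
= 49:70
GCD = 7
= 7:10

7:10


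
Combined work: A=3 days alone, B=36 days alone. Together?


Rate of A = 1/3 per day
Rate of B = 1/36 per day
Combined rate = 1/3 + 1/36 = 39/108 ≈ 0.3611 per day
Days = 1 / combined rate = 108/39
≈ 2.77 days

2.77 days


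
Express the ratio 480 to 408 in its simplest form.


GCD(480, 408) = 24
480/24 : 408/24
= 20:17

20:17


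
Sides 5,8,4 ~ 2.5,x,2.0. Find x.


Scale factor = 2.5/5 = 0.5
Missing side = 8 × 0.5
= 4.0

4.0


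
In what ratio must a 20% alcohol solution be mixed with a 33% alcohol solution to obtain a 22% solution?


Let x parts of 20% mix with y parts of 33%.
20x + 33y = 22(x + y)
20x + 33y = 22x + 22y
x(20 - 22) = y(22 - 33)
x/y = (33 - 22)/(22 - 20) = 11/2
Simplify: 11:2
= 11:2

11:2


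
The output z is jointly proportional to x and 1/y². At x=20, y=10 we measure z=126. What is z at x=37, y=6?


z = k·x/y²
Solve for k using the known point: k = z·y²/x = 126×100/20 = 12600/20 = 630.0000
Now evaluate at x=37, y=6:
z = k × 37 / 36 = (12600 × 37) / (20 × 36) = 466200/720
= 647.5000

647.5000


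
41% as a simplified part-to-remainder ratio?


41% means 41 parts out of 100; remainder = 59
Part : remainder = 41:59
GCD = 1
= 41:59

41:59


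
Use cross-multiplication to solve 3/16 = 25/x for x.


Cross multiply: 3 × x = 16 × 25
3x = 400
x = 400 / 3
= 133.33

133.33


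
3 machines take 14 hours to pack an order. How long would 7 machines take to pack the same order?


Inverse proportion: x × y = constant
k = 3 × 14 = 42
y₂ = k / 7 = 42 / 7
= 6.00

6.00


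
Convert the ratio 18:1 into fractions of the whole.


Total parts = 18 + 1 = 19
First part: 18/19 = 18/19
Second part: 1/19 = 1/19
= 18/19 and 1/19

18/19 and 1/19


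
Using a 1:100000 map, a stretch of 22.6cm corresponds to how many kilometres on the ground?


Real distance = map distance × scale
= 22.6cm × 100000
= 2260000 cm = 22600.0 m
= 22.600 km

22.600 km


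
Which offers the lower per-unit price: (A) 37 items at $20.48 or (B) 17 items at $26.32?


Deal A: $20.48/37 = $0.5535/unit
Deal B: $26.32/17 = $1.5482/unit
A is cheaper per unit
= Deal A

Deal A


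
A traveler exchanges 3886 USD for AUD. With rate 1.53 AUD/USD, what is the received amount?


Amount × rate = 3886 × 1.53
= 5945.58 AUD

5945.58 AUD


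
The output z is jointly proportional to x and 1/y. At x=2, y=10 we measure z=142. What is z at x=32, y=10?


z = k·x/y
Solve for k using the known point: k = z·y/x = 142×10/2 = 1420/2 = 710.0000
Now evaluate at x=32, y=10:
z = k × 32 / 10 = (1420 × 32) / (2 × 10) = 45440/20
= 2272.0000

2272.0000


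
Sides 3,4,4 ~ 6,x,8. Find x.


Scale factor = 6/3 = 2
Missing side = 4 × 2
= 8.0

8.0


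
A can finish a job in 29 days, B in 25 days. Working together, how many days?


Rate of A = 1/29 per day
Rate of B = 1/25 per day
Combined rate = 1/29 + 1/25 = 54/725 ≈ 0.0745 per day
Days = 1 / combined rate = 725/54
≈ 13.43 days

13.43 days


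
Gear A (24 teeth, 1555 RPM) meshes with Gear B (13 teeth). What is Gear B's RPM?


Gear ratio = 24:13 = 24:13
RPM_B = RPM_A × (teeth_A / teeth_B)
= 1555 × (24/13)
= 2870.8 RPM

2870.8 RPM


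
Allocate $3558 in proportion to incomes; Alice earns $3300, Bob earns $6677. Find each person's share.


Total income = 3300 + 6677 = $9977
Alice: $3558 × 3300/9977 = $1176.85
Bob: $3558 × 6677/9977 = $2381.15
= Alice: $1176.85, Bob: $2381.15

Alice: $1176.85, Bob: $2381.15


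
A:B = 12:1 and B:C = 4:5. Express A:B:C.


Match B: multiply A:B by 4 → 48:4
Multiply B:C by 1 → 4:5
Combined: 48:4:5
GCD = 1
= 48:4:5

48:4:5


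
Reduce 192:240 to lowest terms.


GCD(192, 240) = 48
192/48 : 240/48
= 4:5

4:5


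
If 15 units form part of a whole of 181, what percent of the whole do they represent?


Percentage = (part / whole) × 100
= (15 / 181) × 100
≈ 8.29%

8.29%


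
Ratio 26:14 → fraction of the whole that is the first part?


Total parts = 26 + 14 = 40
First part: 26/40 = 13/20
= 13/20

13/20


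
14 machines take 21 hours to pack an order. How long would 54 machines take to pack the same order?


Inverse proportion: x × y = constant
k = 14 × 21 = 294
y₂ = k / 54 = 294 / 54
= 5.44

5.44


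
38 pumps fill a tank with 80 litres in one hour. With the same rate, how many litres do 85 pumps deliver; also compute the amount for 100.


Direct proportion: y/x = constant
k = 80/38 ≈ 2.1053
y at x=85: k × 85 = 80 × 85 / 38 = 6800/38 ≈ 178.95
y at x=100: k × 100 = 80 × 100 / 38 = 8000/38 ≈ 210.53
= 178.95 and 210.53

178.95 and 210.53


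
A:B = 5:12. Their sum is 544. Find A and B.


Let A = 5k, B = 12k.
5k + 12k = 544
17k = 544 → k = 544/17 = 32
A = 5×32 = 160, B = 12×32 = 384
= A = 160, B = 384

A = 160, B = 384


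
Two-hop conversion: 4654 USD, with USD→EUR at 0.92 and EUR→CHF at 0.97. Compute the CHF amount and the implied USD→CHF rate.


Step 1: 4654 USD × 0.92 = 4281.68 EUR
Step 2: 4281.68 EUR × 0.97 = 4153.23 CHF
Implied rate USD→CHF = 0.92 × 0.97 = 0.8924
= 4153.23 CHF; implied rate 0.8924 CHF/USD

4153.23 CHF; implied rate 0.8924 CHF/USD


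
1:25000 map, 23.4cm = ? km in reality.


Real distance = map distance × scale
= 23.4cm × 25000
= 585000 cm = 5850.0 m
= 5.850 km

5.850 km


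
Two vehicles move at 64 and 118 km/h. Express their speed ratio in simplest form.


Ratio = 64:118
GCD = 2
Simplified = 32:59
Time ratio (same distance) = 59:32
Speed ratio = 32:59

32:59


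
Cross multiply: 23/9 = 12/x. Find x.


Cross multiply: 23 × x = 9 × 12
23x = 108
x = 108 / 23
= 4.70

4.70


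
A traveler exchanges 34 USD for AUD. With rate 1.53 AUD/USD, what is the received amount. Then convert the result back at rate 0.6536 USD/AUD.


Amount × rate = 34 × 1.53 = 52.02 AUD
Round-trip: 52.02 × 0.6536 = 34.00 USD
= 52.02 AUD, then 34.00 USD

52.02 AUD, then 34.00 USD


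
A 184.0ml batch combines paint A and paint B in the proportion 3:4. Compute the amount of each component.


Total parts = 3 + 4 = 7
paint A: 184.0 × 3/7 = 78.9ml
paint B: 184.0 × 4/7 = 105.1ml
= 78.9ml and 105.1ml

78.9ml and 105.1ml


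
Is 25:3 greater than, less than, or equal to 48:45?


25/3 = 8.3333
48/45 = 1.0667
8.3333 > 1.0667, so 25:3 is greater
= greater than

greater than


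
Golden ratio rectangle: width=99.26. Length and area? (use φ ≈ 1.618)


φ = (1 + √5) / 2 ≈ 1.618
Length = width × φ = 99.26 × 1.618 = 160.60268
≈ 160.60
Area = width × length = 99.26 × 160.60268 = 15941.4220168 ≈ 15941.42
= Length: 160.60, Area: 15941.42

Length: 160.60, Area: 15941.42


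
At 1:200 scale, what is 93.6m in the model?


Model size = real / scale
= 93.6 / 200
= 0.4680 m

0.4680 m


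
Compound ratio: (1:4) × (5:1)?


Compound ratio = (1×5) : (4×1)
= 5:4
GCD = 1
= 5:4

5:4


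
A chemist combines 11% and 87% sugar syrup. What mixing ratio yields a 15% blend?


Let x parts of 11% mix with y parts of 87%.
11x + 87y = 15(x + y)
11x + 87y = 15x + 15y
x(11 - 15) = y(15 - 87)
x/y = (87 - 15)/(15 - 11) = 72/4
Simplify: 18:1
= 18:1

18:1


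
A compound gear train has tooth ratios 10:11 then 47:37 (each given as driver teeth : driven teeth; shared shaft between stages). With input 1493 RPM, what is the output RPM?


Stage 1: RPM_B = RPM_A × t_A/t_B = 1493 × 10/11 = 14930/11 ≈ 1357.27
B and C share a shaft → RPM_C = RPM_B
Stage 2: RPM_D = RPM_C × t_C/t_D = RPM_A × (t_A×t_C)/(t_B×t_D)
Overall ratio = (10×47)/(11×37) = 470/407
RPM_D = 1493 × 470/407 = 701710/407
≈ 1724.10 RPM

1724.10 RPM


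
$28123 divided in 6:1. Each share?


Total parts = 6 + 1 = 7
Part 1: 28123 × 6/7 = 24105.43
Part 2: 28123 × 1/7 = 4017.57
= Part 1: $24105.43, Part 2: $4017.57

Part 1: $24105.43, Part 2: $4017.57


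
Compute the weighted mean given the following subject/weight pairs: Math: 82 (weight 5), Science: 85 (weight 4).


Numerator = 82×5 + 85×4
= 410 + 340
= 750
Total weight = 9
Weighted avg = 750/9
= 83.33

83.33


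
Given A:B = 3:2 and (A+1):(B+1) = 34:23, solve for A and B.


Let A = 3k, B = 2k.
(3k + 1) / (2k + 1) = 34/23
Cross-multiply: 23(3k + 1) = 34(2k + 1)
69k + 23 = 68k + 34
69k - 68k = 34 - 23
1k = 11
k = 11/1 = 11
A = 3×11 = 33, B = 2×11 = 22
= A = 33, B = 22

A = 33, B = 22


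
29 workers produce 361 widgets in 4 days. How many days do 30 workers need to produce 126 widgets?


Days ∝ work / workers, so d₂ = d₁ × (m₁/m₂) × (w₂/w₁)
Workers factor (inverse): 29/30 ≈ 0.9667
Work factor (direct): 126/361 ≈ 0.3490
d₂ = 4 × 29/30 × 126/361 = (4 × 29 × 126) / (30 × 361) = 14616/10830
≈ 1.35 days

1.35 days


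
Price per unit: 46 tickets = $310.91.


Unit rate = total / quantity
= 310.91 / 46
= $6.76 per unit

$6.76 per unit


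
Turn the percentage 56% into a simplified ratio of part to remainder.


56% means 56 parts out of 100; remainder = 44
Part : remainder = 56:44
GCD = 4
= 14:11

14:11


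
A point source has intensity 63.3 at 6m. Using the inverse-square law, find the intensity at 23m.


I₁d₁² = I₂d₂²
I₂ = I₁ × (d₁/d₂)²
= 63.3 × (6/23)²
= 63.3 × 36/529
= 2278.8/529
≈ 4.3078

4.3078


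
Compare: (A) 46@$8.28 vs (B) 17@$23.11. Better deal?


Deal A: $8.28/46 = $0.1800/unit
Deal B: $23.11/17 = $1.3594/unit
A is cheaper per unit
= Deal A

Deal A


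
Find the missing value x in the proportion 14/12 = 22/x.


Cross multiply: 14 × x = 12 × 22
14x = 264
x = 264 / 14
= 18.86

18.86


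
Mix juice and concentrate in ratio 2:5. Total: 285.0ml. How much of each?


Total parts = 2 + 5 = 7
juice: 285.0 × 2/7 = 81.4ml
concentrate: 285.0 × 5/7 = 203.6ml
= 81.4ml and 203.6ml

81.4ml and 203.6ml


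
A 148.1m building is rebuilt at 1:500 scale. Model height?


Model size = real / scale
= 148.1 / 500
= 0.2962 m

0.2962 m


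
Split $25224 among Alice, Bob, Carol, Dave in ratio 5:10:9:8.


Total parts = 5 + 10 + 9 + 8 = 32
Alice: 25224 × 5/32 = 3941.25
Bob: 25224 × 10/32 = 7882.50
Carol: 25224 × 9/32 = 7094.25
Dave: 25224 × 8/32 = 6306.00
= Alice: $3941.25, Bob: $7882.50, Carol: $7094.25, Dave: $6306.00

Alice: $3941.25, Bob: $7882.50, Carol: $7094.25, Dave: $6306.00


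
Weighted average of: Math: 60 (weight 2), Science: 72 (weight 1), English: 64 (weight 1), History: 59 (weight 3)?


Numerator = 60×2 + 72×1 + 64×1 + 59×3
= 120 + 72 + 64 + 177
= 433
Total weight = 7
Weighted avg = 433/7
= 61.86

61.86


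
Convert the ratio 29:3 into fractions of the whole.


Total parts = 29 + 3 = 32
First part: 29/32 = 29/32
Second part: 3/32 = 3/32
= 29/32 and 3/32

29/32 and 3/32


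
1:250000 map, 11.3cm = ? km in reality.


Real distance = map distance × scale
= 11.3cm × 250000
= 2825000 cm = 28250.0 m
= 28.250 km

28.250 km


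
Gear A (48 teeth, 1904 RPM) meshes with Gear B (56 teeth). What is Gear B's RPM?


Gear ratio = 48:56 = 6:7
RPM_B = RPM_A × (teeth_A / teeth_B)
= 1904 × (48/56)
= 1632.0 RPM

1632.0 RPM


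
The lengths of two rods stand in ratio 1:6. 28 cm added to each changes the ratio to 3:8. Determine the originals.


Let A = 1k, B = 6k.
(1k + 28) / (6k + 28) = 3/8
Cross-multiply: 8(1k + 28) = 3(6k + 28)
8k + 224 = 18k + 84
8k - 18k = 84 - 224
-10k = -140
k = -140/-10 = 14
A = 1×14 = 14, B = 6×14 = 84
= A = 14, B = 84

A = 14, B = 84


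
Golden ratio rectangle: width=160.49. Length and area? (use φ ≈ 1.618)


φ = (1 + √5) / 2 ≈ 1.618
Length = width × φ = 160.49 × 1.618 = 259.67282
≈ 259.67
Area = width × length = 160.49 × 259.67282 = 41674.8908818 ≈ 41674.89
= Length: 259.67, Area: 41674.89

Length: 259.67, Area: 41674.89


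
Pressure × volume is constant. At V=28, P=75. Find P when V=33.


Inverse proportion: x × y = constant
k = 28 × 75 = 2100
y₂ = k / 33 = 2100 / 33
= 63.64

63.64


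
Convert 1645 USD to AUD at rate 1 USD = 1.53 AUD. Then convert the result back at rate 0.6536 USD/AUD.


Amount × rate = 1645 × 1.53 = 2516.85 AUD
Round-trip: 2516.85 × 0.6536 = 1645.01 USD
= 2516.85 AUD, then 1645.01 USD

2516.85 AUD, then 1645.01 USD


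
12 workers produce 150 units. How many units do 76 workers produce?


Direct proportion: y/x = constant
k = 150/12 = 12.5000
y₂ = k × 76 = 150 × 76 / 12 = 11400/12
= 950.00

950.00


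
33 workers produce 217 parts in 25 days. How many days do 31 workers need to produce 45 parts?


Days ∝ work / workers, so d₂ = d₁ × (m₁/m₂) × (w₂/w₁)
Workers factor (inverse): 33/31 ≈ 1.0645
Work factor (direct): 45/217 ≈ 0.2074
d₂ = 25 × 33/31 × 45/217 = (25 × 33 × 45) / (31 × 217) = 37125/6727
≈ 5.52 days

5.52 days


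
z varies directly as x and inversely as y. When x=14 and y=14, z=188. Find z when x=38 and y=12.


z = k·x/y
Solve for k using the known point: k = z·y/x = 188×14/14 = 2632/14 = 188.0000
Now evaluate at x=38, y=12:
z = k × 38 / 12 = (2632 × 38) / (14 × 12) = 100016/168
≈ 595.3333

595.3333


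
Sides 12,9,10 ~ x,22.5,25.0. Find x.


Scale factor = 22.5/9 = 2.5
Missing side = 12 × 2.5
= 30.0

30.0


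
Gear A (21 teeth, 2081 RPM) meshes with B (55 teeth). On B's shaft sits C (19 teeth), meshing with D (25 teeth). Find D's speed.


Stage 1: RPM_B = RPM_A × t_A/t_B = 2081 × 21/55 = 43701/55 ≈ 794.56
B and C share a shaft → RPM_C = RPM_B
Stage 2: RPM_D = RPM_C × t_C/t_D = RPM_A × (t_A×t_C)/(t_B×t_D)
Overall ratio = (21×19)/(55×25) = 399/1375
RPM_D = 2081 × 399/1375 = 830319/1375
≈ 603.87 RPM

603.87 RPM


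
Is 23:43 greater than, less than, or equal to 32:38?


23/43 = 0.5349
32/38 = 0.8421
0.5349 < 0.8421, so 23:43 is less
= less than

less than


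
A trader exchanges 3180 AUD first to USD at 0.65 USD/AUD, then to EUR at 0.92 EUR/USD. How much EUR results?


Step 1: 3180 AUD × 0.65 = 2067.00 USD
Step 2: 2067.00 USD × 0.92 = 1901.64 EUR
Implied rate AUD→EUR = 0.65 × 0.92 = 0.5980
= 1901.64 EUR

1901.64 EUR


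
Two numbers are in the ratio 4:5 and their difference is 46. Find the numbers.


Let A = 4k, B = 5k.
5k - 4k = 46
1k = 46 → k = 46/1 = 46
A = 4×46 = 184, B = 5×46 = 230
= A = 184, B = 230

A = 184, B = 230


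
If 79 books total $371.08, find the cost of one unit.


Unit rate = total / quantity
= 371.08 / 79
= $4.70 per unit

$4.70 per unit


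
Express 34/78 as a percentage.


Percentage = (part / whole) × 100
= (34 / 78) × 100
≈ 43.59%

43.59%


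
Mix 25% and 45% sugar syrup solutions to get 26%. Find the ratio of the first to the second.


Let x parts of 25% mix with y parts of 45%.
25x + 45y = 26(x + y)
25x + 45y = 26x + 26y
x(25 - 26) = y(26 - 45)
x/y = (45 - 26)/(26 - 25) = 19/1
Simplify: 19:1
= 19:1

19:1


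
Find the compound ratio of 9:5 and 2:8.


Compound ratio = (9×2) : (5×8)
= 18:40
GCD = 2
= 9:20

9:20


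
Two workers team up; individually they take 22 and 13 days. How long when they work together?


Rate of A = 1/22 per day
Rate of B = 1/13 per day
Combined rate = 1/22 + 1/13 = 35/286 ≈ 0.1224 per day
Days = 1 / combined rate = 286/35
≈ 8.17 days

8.17 days


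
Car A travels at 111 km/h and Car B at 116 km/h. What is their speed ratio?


Ratio = 111:116
GCD = 1
Simplified = 111:116
Time ratio (same distance) = 116:111
Speed ratio = 111:116

111:116


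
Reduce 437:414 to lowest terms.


GCD(437, 414) = 23
437/23 : 414/23
= 19:18

19:18


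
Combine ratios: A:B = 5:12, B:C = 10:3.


Match B: multiply A:B by 10 → 50:120
Multiply B:C by 12 → 120:36
Combined: 50:120:36
GCD = 2
= 25:60:18

25:60:18


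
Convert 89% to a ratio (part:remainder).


89% means 89 parts out of 100; remainder = 11
Part : remainder = 89:11
GCD = 1
= 89:11

89:11


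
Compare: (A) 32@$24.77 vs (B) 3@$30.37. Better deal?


Deal A: $24.77/32 = $0.7741/unit
Deal B: $30.37/3 = $10.1233/unit
A is cheaper per unit
= Deal A

Deal A


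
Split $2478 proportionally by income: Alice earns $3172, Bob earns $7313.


Total income = 3172 + 7313 = $10485
Alice: $2478 × 3172/10485 = $749.66
Bob: $2478 × 7313/10485 = $1728.34
= Alice: $749.66, Bob: $1728.34

Alice: $749.66, Bob: $1728.34


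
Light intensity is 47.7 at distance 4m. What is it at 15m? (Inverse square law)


I₁d₁² = I₂d₂²
I₂ = I₁ × (d₁/d₂)²
= 47.7 × (4/15)²
= 47.7 × 16/225
= 763.2/225
= 3.3920

3.3920


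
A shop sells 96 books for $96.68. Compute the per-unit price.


Unit rate = total / quantity
= 96.68 / 96
= $1.01 per unit

$1.01 per unit


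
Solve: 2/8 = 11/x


Cross multiply: 2 × x = 8 × 11
2x = 88
x = 88 / 2
= 44.00

44.00


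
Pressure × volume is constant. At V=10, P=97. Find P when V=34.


Inverse proportion: x × y = constant
k = 10 × 97 = 970
y₂ = k / 34 = 970 / 34
= 28.53

28.53


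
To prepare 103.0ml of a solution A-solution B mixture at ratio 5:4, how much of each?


Total parts = 5 + 4 = 9
solution A: 103.0 × 5/9 = 57.2ml
solution B: 103.0 × 4/9 = 45.8ml
= 57.2ml and 45.8ml

57.2ml and 45.8ml


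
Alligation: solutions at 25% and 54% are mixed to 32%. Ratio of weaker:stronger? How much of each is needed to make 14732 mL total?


Let x parts of 25% mix with y parts of 54%.
25x + 54y = 32(x + y)
25x + 54y = 32x + 32y
x(25 - 32) = y(32 - 54)
x/y = (54 - 32)/(32 - 25) = 22/7
Simplify: 22:7
Total parts = 29; one part = 14732/29 = 508.00 mL
25% solution: 22×508.00 = 11176.00 mL
54% solution: 7×508.00 = 3556.00 mL
= ratio 22:7; 11176.00 mL and 3556.00 mL

ratio 22:7; 11176.00 mL and 3556.00 mL


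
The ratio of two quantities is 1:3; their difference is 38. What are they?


Let A = 1k, B = 3k.
3k - 1k = 38
2k = 38 → k = 38/2 = 19
A = 1×19 = 19, B = 3×19 = 57
= A = 19, B = 57

A = 19, B = 57


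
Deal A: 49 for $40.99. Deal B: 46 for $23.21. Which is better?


Deal A: $40.99/49 = $0.8365/unit
Deal B: $23.21/46 = $0.5046/unit
B is cheaper per unit
= Deal B

Deal B


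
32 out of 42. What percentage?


Percentage = (part / whole) × 100
= (32 / 42) × 100
≈ 76.19%

76.19%


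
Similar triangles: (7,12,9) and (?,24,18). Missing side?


Scale factor = 24/12 = 2
Missing side = 7 × 2
= 14.0

14.0


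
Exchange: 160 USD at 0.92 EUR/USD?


Amount × rate = 160 × 0.92
= 147.20 EUR

147.20 EUR


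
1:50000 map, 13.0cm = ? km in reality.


Real distance = map distance × scale
= 13.0cm × 50000
= 650000 cm = 6500.0 m
= 6.500 km

6.500 km


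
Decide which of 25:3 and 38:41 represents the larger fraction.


25/3 = 8.3333
38/41 = 0.9268
8.3333 > 0.9268, so 25:3 is greater
= 25:3

25:3


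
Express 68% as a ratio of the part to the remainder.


68% means 68 parts out of 100; remainder = 32
Part : remainder = 68:32
GCD = 4
= 17:8

17:8


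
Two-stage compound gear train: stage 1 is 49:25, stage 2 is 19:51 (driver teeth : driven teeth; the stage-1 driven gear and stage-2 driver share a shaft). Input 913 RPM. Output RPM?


Stage 1: RPM_B = RPM_A × t_A/t_B = 913 × 49/25 = 44737/25 = 1789.48
B and C share a shaft → RPM_C = RPM_B
Stage 2: RPM_D = RPM_C × t_C/t_D = RPM_A × (t_A×t_C)/(t_B×t_D)
Overall ratio = (49×19)/(25×51) = 931/1275
RPM_D = 913 × 931/1275 = 850003/1275
≈ 666.67 RPM

666.67 RPM


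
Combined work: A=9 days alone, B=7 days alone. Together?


Rate of A = 1/9 per day
Rate of B = 1/7 per day
Combined rate = 1/9 + 1/7 = 16/63 ≈ 0.2540 per day
Days = 1 / combined rate = 63/16
≈ 3.94 days

3.94 days


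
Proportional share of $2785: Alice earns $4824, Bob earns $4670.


Total income = 4824 + 4670 = $9494
Alice: $2785 × 4824/9494 = $1415.09
Bob: $2785 × 4670/9494 = $1369.91
= Alice: $1415.09, Bob: $1369.91

Alice: $1415.09, Bob: $1369.91


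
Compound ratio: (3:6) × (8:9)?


Compound ratio = (3×8) : (6×9)
= 24:54
GCD = 6
= 4:9

4:9


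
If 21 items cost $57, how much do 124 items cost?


Direct proportion: y/x = constant
k = 57/21 ≈ 2.7143
y₂ = k × 124 = 57 × 124 / 21 = 7068/21
≈ 336.57

336.57


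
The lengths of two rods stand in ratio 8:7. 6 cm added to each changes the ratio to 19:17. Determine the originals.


Let A = 8k, B = 7k.
(8k + 6) / (7k + 6) = 19/17
Cross-multiply: 17(8k + 6) = 19(7k + 6)
136k + 102 = 133k + 114
136k - 133k = 114 - 102
3k = 12
k = 12/3 = 4
A = 8×4 = 32, B = 7×4 = 28
= A = 32, B = 28

A = 32, B = 28


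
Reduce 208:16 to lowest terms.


GCD(208, 16) = 16
208/16 : 16/16
= 13:1

13:1


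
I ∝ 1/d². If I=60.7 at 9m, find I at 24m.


I₁d₁² = I₂d₂²
I₂ = I₁ × (d₁/d₂)²
= 60.7 × (9/24)²
= 60.7 × 81/576
= 4916.7/576
≈ 8.5359

8.5359


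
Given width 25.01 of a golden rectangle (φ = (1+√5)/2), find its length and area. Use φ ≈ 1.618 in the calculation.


φ = (1 + √5) / 2 ≈ 1.618
Length = width × φ = 25.01 × 1.618 = 40.46618
≈ 40.47
Area = width × length = 25.01 × 40.46618 = 1012.0591618 ≈ 1012.06
= Length: 40.47, Area: 1012.06

Length: 40.47, Area: 1012.06


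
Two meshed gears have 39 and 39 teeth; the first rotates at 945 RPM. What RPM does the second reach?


Gear ratio = 39:39 = 1:1
RPM_B = RPM_A × (teeth_A / teeth_B)
= 945 × (39/39)
= 945.0 RPM

945.0 RPM


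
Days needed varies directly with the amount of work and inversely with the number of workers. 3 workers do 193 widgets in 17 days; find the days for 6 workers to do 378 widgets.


Days ∝ work / workers, so d₂ = d₁ × (m₁/m₂) × (w₂/w₁)
Workers factor (inverse): 3/6 = 0.5000
Work factor (direct): 378/193 ≈ 1.9585
d₂ = 17 × 3/6 × 378/193 = (17 × 3 × 378) / (6 × 193) = 19278/1158
≈ 16.65 days

16.65 days


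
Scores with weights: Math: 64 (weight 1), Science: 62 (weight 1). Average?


Numerator = 64×1 + 62×1
= 64 + 62
= 126
Total weight = 2
Weighted avg = 126/2
= 63.00

63.00


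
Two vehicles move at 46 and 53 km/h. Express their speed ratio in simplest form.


Ratio = 46:53
GCD = 1
Simplified = 46:53
Time ratio (same distance) = 53:46
Speed ratio = 46:53

46:53


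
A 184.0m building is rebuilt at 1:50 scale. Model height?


Model size = real / scale
= 184.0 / 50
= 3.6800 m

3.6800 m


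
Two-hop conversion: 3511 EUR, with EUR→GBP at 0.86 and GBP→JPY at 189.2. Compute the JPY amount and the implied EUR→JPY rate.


Step 1: 3511 EUR × 0.86 = 3019.46 GBP
Step 2: 3019.46 GBP × 189.2 = 571281.83 JPY
Implied rate EUR→JPY = 0.86 × 189.2 = 162.7120
= 571281.83 JPY; implied rate 162.7120 JPY/EUR

571281.83 JPY; implied rate 162.7120 JPY/EUR


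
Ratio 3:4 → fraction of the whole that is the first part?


Total parts = 3 + 4 = 7
First part: 3/7 = 3/7
= 3/7

3/7


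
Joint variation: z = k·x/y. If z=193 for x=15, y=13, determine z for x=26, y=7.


z = k·x/y
Solve for k using the known point: k = z·y/x = 193×13/15 = 2509/15 ≈ 167.2667
Now evaluate at x=26, y=7:
z = k × 26 / 7 = (2509 × 26) / (15 × 7) = 65234/105
≈ 621.2762

621.2762


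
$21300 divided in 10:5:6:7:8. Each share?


Total parts = 10 + 5 + 6 + 7 + 8 = 36
Part 1: 21300 × 10/36 = 5916.67
Part 2: 21300 × 5/36 = 2958.33
Part 3: 21300 × 6/36 = 3550.00
Part 4: 21300 × 7/36 = 4141.67
Part 5: 21300 × 8/36 = 4733.33
= Part 1: $5916.67, Part 2: $2958.33, Part 3: $3550.00, Part 4: $4141.67, Part 5: $4733.33

Part 1: $5916.67, Part 2: $2958.33, Part 3: $3550.00, Part 4: $4141.67, Part 5: $4733.33


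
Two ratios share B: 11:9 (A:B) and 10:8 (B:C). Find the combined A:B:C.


Match B: multiply A:B by 10 → 110:90
Multiply B:C by 9 → 90:72
Combined: 110:90:72
GCD = 2
= 55:45:36

55:45:36


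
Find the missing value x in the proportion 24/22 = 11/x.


Cross multiply: 24 × x = 22 × 11
24x = 242
x = 242 / 24
= 10.08

10.08


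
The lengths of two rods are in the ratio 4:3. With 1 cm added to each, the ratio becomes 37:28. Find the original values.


Let A = 4k, B = 3k.
(4k + 1) / (3k + 1) = 37/28
Cross-multiply: 28(4k + 1) = 37(3k + 1)
112k + 28 = 111k + 37
112k - 111k = 37 - 28
1k = 9
k = 9/1 = 9
A = 4×9 = 36, B = 3×9 = 27
= A = 36, B = 27

A = 36, B = 27


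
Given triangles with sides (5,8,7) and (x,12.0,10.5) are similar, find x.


Scale factor = 12.0/8 = 1.5
Missing side = 5 × 1.5
= 7.5

7.5


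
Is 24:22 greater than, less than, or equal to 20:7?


24/22 = 1.0909
20/7 = 2.8571
1.0909 < 2.8571, so 24:22 is less
= less than

less than


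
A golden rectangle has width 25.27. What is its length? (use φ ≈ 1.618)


φ = (1 + √5) / 2 ≈ 1.618
Length = width × φ = 25.27 × 1.618 = 40.88686
≈ 40.89

40.89


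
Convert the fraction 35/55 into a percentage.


Percentage = (part / whole) × 100
= (35 / 55) × 100
≈ 63.64%

63.64%


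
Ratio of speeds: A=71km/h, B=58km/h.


Ratio = 71:58
GCD = 1
Simplified = 71:58
Time ratio (same distance) = 58:71
Speed ratio = 71:58

71:58


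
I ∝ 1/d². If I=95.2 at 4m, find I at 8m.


I₁d₁² = I₂d₂²
I₂ = I₁ × (d₁/d₂)²
= 95.2 × (4/8)²
= 95.2 × 16/64
= 1523.2/64
= 23.8000

23.8000


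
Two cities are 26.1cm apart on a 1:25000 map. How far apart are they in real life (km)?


Real distance = map distance × scale
= 26.1cm × 25000
= 652500 cm = 6525.0 m
= 6.525 km

6.525 km


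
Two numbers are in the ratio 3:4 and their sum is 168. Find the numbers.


Let A = 3k, B = 4k.
3k + 4k = 168
7k = 168 → k = 168/7 = 24
A = 3×24 = 72, B = 4×24 = 96
= A = 72, B = 96

A = 72, B = 96


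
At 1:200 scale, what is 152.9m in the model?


Model size = real / scale
= 152.9 / 200
= 0.7645 m

0.7645 m


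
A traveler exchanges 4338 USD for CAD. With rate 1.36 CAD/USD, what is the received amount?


Amount × rate = 4338 × 1.36
= 5899.68 CAD

5899.68 CAD


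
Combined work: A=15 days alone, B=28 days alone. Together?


Rate of A = 1/15 per day
Rate of B = 1/28 per day
Combined rate = 1/15 + 1/28 = 43/420 ≈ 0.1024 per day
Days = 1 / combined rate = 420/43
≈ 9.77 days

9.77 days


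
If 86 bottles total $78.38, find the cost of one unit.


Unit rate = total / quantity
= 78.38 / 86
= $0.91 per unit

$0.91 per unit


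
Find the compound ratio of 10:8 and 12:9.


Compound ratio = (10×12) : (8×9)
= 120:72
GCD = 24
= 5:3

5:3


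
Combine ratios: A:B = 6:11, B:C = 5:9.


Match B: multiply A:B by 5 → 30:55
Multiply B:C by 11 → 55:99
Combined: 30:55:99
GCD = 1
= 30:55:99

30:55:99


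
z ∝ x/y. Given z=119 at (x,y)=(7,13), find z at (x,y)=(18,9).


z = k·x/y
Solve for k using the known point: k = z·y/x = 119×13/7 = 1547/7 = 221.0000
Now evaluate at x=18, y=9:
z = k × 18 / 9 = (1547 × 18) / (7 × 9) = 27846/63
= 442.0000

442.0000


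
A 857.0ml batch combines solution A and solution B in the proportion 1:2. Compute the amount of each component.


Total parts = 1 + 2 = 3
solution A: 857.0 × 1/3 = 285.7ml
solution B: 857.0 × 2/3 = 571.3ml
= 285.7ml and 571.3ml

285.7ml and 571.3ml


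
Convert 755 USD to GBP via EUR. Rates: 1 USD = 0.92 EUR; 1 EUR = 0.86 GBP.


Step 1: 755 USD × 0.92 = 694.60 EUR
Step 2: 694.60 EUR × 0.86 = 597.36 GBP
Implied rate USD→GBP = 0.92 × 0.86 = 0.7912
= 597.36 GBP

597.36 GBP


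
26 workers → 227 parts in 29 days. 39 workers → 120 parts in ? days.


Days ∝ work / workers, so d₂ = d₁ × (m₁/m₂) × (w₂/w₁)
Workers factor (inverse): 26/39 ≈ 0.6667
Work factor (direct): 120/227 ≈ 0.5286
d₂ = 29 × 26/39 × 120/227 = (29 × 26 × 120) / (39 × 227) = 90480/8853
≈ 10.22 days

10.22 days


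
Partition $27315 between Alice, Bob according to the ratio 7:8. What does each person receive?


Total parts = 7 + 8 = 15
Alice: 27315 × 7/15 = 12747.00
Bob: 27315 × 8/15 = 14568.00
= Alice: $12747.00, Bob: $14568.00

Alice: $12747.00, Bob: $14568.00


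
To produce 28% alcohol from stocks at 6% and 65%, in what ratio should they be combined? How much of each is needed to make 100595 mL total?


Let x parts of 6% mix with y parts of 65%.
6x + 65y = 28(x + y)
6x + 65y = 28x + 28y
x(6 - 28) = y(28 - 65)
x/y = (65 - 28)/(28 - 6) = 37/22
Simplify: 37:22
Total parts = 59; one part = 100595/59 = 1705.00 mL
6% solution: 37×1705.00 = 63085.00 mL
65% solution: 22×1705.00 = 37510.00 mL
= ratio 37:22; 63085.00 mL and 37510.00 mL

ratio 37:22; 63085.00 mL and 37510.00 mL


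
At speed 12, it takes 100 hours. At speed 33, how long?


Inverse proportion: x × y = constant
k = 12 × 100 = 1200
y₂ = k / 33 = 1200 / 33
= 36.36

36.36


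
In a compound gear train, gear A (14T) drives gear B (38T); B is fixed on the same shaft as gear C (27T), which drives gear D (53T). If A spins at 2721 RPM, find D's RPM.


Stage 1: RPM_B = RPM_A × t_A/t_B = 2721 × 14/38 = 38094/38 ≈ 1002.47
B and C share a shaft → RPM_C = RPM_B
Stage 2: RPM_D = RPM_C × t_C/t_D = RPM_A × (t_A×t_C)/(t_B×t_D)
Overall ratio = (14×27)/(38×53) = 378/2014
RPM_D = 2721 × 378/2014 = 1028538/2014
≈ 510.69 RPM

510.69 RPM


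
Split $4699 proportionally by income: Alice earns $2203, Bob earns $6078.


Total income = 2203 + 6078 = $8281
Alice: $4699 × 2203/8281 = $1250.08
Bob: $4699 × 6078/8281 = $3448.92
= Alice: $1250.08, Bob: $3448.92

Alice: $1250.08, Bob: $3448.92


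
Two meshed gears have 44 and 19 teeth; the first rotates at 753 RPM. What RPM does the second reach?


Gear ratio = 44:19 = 44:19
RPM_B = RPM_A × (teeth_A / teeth_B)
= 753 × (44/19)
= 1743.8 RPM

1743.8 RPM


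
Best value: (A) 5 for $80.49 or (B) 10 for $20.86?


Deal A: $80.49/5 = $16.0980/unit
Deal B: $20.86/10 = $2.0860/unit
B is cheaper per unit
= Deal B

Deal B


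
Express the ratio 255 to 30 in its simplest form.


GCD(255, 30) = 15
255/15 : 30/15
= 17:2

17:2


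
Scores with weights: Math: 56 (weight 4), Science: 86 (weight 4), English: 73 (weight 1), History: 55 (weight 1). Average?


Numerator = 56×4 + 86×4 + 73×1 + 55×1
= 224 + 344 + 73 + 55
= 696
Total weight = 10
Weighted avg = 696/10
= 69.60

69.60


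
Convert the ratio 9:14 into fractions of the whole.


Total parts = 9 + 14 = 23
First part: 9/23 = 9/23
Second part: 14/23 = 14/23
= 9/23 and 14/23

9/23 and 14/23


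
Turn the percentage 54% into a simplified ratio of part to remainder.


54% means 54 parts out of 100; remainder = 46
Part : remainder = 54:46
GCD = 2
= 27:23

27:23


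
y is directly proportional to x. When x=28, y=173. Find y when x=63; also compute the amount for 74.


Direct proportion: y/x = constant
k = 173/28 ≈ 6.1786
y at x=63: k × 63 = 173 × 63 / 28 = 10899/28 = 389.25
y at x=74: k × 74 = 173 × 74 / 28 = 12802/28 ≈ 457.21
= 389.25 and 457.21

389.25 and 457.21


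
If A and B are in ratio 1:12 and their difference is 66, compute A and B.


Let A = 1k, B = 12k.
12k - 1k = 66
11k = 66 → k = 66/11 = 6
A = 1×6 = 6, B = 12×6 = 72
= A = 6, B = 72

A = 6, B = 72


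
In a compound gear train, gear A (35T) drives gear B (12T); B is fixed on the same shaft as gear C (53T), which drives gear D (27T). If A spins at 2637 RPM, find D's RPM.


Stage 1: RPM_B = RPM_A × t_A/t_B = 2637 × 35/12 = 92295/12 = 7691.25
B and C share a shaft → RPM_C = RPM_B
Stage 2: RPM_D = RPM_C × t_C/t_D = RPM_A × (t_A×t_C)/(t_B×t_D)
Overall ratio = (35×53)/(12×27) = 1855/324
RPM_D = 2637 × 1855/324 = 4891635/324
≈ 15097.64 RPM

15097.64 RPM


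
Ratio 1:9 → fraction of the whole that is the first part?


Total parts = 1 + 9 = 10
First part: 1/10 = 1/10
= 1/10

1/10


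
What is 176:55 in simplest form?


GCD(176, 55) = 11
176/11 : 55/11
= 16:5

16:5


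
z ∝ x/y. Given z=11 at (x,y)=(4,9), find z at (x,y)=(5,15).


z = k·x/y
Solve for k using the known point: k = z·y/x = 11×9/4 = 99/4 = 24.7500
Now evaluate at x=5, y=15:
z = k × 5 / 15 = (99 × 5) / (4 × 15) = 495/60
= 8.2500

8.2500


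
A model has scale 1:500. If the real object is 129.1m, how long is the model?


Model size = real / scale
= 129.1 / 500
= 0.2582 m

0.2582 m


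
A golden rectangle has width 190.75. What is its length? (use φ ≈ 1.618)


φ = (1 + √5) / 2 ≈ 1.618
Length = width × φ = 190.75 × 1.618 = 308.6335
≈ 308.63

308.63


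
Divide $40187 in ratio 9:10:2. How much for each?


Total parts = 9 + 10 + 2 = 21
Part 1: 40187 × 9/21 = 17223.00
Part 2: 40187 × 10/21 = 19136.67
Part 3: 40187 × 2/21 = 3827.33
= Part 1: $17223.00, Part 2: $19136.67, Part 3: $3827.33

Part 1: $17223.00, Part 2: $19136.67, Part 3: $3827.33


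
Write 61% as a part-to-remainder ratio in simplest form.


61% means 61 parts out of 100; remainder = 39
Part : remainder = 61:39
GCD = 1
= 61:39

61:39


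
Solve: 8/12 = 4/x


Cross multiply: 8 × x = 12 × 4
8x = 48
x = 48 / 8
= 6.00

6.00


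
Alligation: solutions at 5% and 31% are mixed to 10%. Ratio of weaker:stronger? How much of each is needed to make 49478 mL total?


Let x parts of 5% mix with y parts of 31%.
5x + 31y = 10(x + y)
5x + 31y = 10x + 10y
x(5 - 10) = y(10 - 31)
x/y = (31 - 10)/(10 - 5) = 21/5
Simplify: 21:5
Total parts = 26; one part = 49478/26 = 1903.00 mL
5% solution: 21×1903.00 = 39963.00 mL
31% solution: 5×1903.00 = 9515.00 mL
= ratio 21:5; 39963.00 mL and 9515.00 mL

ratio 21:5; 39963.00 mL and 9515.00 mL


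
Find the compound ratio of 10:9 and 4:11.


Compound ratio = (10×4) : (9×11)
= 40:99
GCD = 1
= 40:99

40:99


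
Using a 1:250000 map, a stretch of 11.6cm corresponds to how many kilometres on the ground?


Real distance = map distance × scale
= 11.6cm × 250000
= 2900000 cm = 29000.0 m
= 29.000 km

29.000 km


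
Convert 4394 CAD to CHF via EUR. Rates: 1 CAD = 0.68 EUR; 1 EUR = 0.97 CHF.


Step 1: 4394 CAD × 0.68 = 2987.92 EUR
Step 2: 2987.92 EUR × 0.97 = 2898.28 CHF
Implied rate CAD→CHF = 0.68 × 0.97 = 0.6596
= 2898.28 CHF

2898.28 CHF


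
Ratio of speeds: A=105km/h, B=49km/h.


Ratio = 105:49
GCD = 7
Simplified = 15:7
Time ratio (same distance) = 7:15
Speed ratio = 15:7

15:7


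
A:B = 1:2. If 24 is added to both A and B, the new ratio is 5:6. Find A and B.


Let A = 1k, B = 2k.
(1k + 24) / (2k + 24) = 5/6
Cross-multiply: 6(1k + 24) = 5(2k + 24)
6k + 144 = 10k + 120
6k - 10k = 120 - 144
-4k = -24
k = -24/-4 = 6
A = 1×6 = 6, B = 2×6 = 12
= A = 6, B = 12

A = 6, B = 12
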